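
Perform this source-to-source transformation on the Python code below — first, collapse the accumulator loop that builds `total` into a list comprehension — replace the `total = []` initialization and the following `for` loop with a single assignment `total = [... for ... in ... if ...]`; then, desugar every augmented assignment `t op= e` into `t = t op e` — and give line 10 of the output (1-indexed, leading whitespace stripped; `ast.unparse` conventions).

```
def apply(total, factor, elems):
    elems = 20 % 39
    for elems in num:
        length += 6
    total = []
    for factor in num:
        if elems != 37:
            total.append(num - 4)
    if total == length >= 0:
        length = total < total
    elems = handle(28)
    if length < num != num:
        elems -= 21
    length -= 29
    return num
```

elems = elems - 21

Transformed code:
def apply(total, factor, elems):
    elems = 20 % 39
    for elems in num:
        length = length + 6
    total = [num - 4 for factor in num if elems != 37]
    if total == length >= 0:
        length = total < total
    elems = handle(28)
    if length < num != num:
        elems = elems - 21
    length = length - 29
    return num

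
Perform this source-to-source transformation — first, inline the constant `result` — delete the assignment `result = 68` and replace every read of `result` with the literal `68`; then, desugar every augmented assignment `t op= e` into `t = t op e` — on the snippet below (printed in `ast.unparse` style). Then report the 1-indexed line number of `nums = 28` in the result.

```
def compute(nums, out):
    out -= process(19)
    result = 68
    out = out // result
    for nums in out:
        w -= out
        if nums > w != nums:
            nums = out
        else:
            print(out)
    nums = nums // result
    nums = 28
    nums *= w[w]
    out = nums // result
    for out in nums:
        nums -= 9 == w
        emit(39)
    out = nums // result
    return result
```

Transformed code:
def compute(nums, out):
    out = out - process(19)
    out = out // 68
    for nums in out:
        w = w - out
        if nums > w != nums:
            nums = out
        else:
            print(out)
    nums = nums // 68
    nums = 28
    nums = nums * w[w]
    out = nums // 68
    for out in nums:
        nums = nums - (9 == w)
        emit(39)
    out = nums // 68
    return 68

11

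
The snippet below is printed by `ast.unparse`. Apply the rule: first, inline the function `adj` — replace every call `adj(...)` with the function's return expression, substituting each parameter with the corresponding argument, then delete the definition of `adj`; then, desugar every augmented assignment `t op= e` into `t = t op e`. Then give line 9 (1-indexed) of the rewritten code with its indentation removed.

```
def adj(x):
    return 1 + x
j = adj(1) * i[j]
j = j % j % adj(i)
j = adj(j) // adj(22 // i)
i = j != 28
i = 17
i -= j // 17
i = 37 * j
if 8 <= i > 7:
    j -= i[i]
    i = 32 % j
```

j = j - i[i]

Transformed code:
j = (1 + 1) * i[j]
j = j % j % (1 + i)
j = (1 + j) // (1 + 22 // i)
i = j != 28
i = 17
i = i - j // 17
i = 37 * j
if 8 <= i > 7:
    j = j - i[i]
    i = 32 % j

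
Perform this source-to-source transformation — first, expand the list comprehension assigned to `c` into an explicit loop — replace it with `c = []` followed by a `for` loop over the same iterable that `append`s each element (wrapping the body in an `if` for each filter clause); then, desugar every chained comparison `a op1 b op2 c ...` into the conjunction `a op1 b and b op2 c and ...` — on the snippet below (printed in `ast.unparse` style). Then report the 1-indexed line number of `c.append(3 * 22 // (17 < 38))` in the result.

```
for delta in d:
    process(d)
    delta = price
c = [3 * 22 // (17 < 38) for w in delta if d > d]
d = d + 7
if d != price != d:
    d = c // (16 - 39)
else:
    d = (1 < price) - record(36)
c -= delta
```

7

Transformed code:
for delta in d:
    process(d)
    delta = price
c = []
for w in delta:
    if d > d:
        c.append(3 * 22 // (17 < 38))
d = d + 7
if d != price and price != d:
    d = c // (16 - 39)
else:
    d = (1 < price) - record(36)
c -= delta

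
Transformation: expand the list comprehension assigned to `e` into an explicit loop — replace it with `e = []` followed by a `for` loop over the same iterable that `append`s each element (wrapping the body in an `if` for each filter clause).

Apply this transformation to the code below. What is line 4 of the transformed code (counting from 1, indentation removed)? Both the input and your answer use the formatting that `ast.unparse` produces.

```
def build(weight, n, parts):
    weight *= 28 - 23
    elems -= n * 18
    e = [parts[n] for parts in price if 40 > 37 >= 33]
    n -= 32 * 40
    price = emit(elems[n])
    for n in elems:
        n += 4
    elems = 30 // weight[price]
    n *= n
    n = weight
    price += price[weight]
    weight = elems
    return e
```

Transformed code:
def build(weight, n, parts):
    weight *= 28 - 23
    elems -= n * 18
    e = []
    for parts in price:
        if 40 > 37 >= 33:
            e.append(parts[n])
    n -= 32 * 40
    price = emit(elems[n])
    for n in elems:
        n += 4
    elems = 30 // weight[price]
    n *= n
    n = weight
    price += price[weight]
    weight = elems
    return e

e = []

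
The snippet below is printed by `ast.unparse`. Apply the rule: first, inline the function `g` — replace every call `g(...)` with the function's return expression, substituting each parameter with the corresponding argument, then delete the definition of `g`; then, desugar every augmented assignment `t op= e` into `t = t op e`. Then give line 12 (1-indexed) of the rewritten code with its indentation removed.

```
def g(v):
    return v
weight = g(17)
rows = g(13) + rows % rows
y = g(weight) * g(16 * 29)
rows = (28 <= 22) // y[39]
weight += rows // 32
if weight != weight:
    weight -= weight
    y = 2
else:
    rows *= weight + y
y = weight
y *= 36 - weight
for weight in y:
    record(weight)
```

Transformed code:
weight = 17
rows = 13 + rows % rows
y = weight * (16 * 29)
rows = (28 <= 22) // y[39]
weight = weight + rows // 32
if weight != weight:
    weight = weight - weight
    y = 2
else:
    rows = rows * (weight + y)
y = weight
y = y * (36 - weight)
for weight in y:
    record(weight)

y = y * (36 - weight)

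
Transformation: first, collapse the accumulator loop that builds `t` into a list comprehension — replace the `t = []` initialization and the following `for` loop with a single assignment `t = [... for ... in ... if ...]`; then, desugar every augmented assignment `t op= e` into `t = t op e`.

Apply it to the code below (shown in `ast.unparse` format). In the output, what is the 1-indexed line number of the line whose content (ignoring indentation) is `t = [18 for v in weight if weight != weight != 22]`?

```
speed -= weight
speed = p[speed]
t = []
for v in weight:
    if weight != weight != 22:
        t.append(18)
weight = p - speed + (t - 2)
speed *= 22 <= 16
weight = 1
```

Transformed code:
speed = speed - weight
speed = p[speed]
t = [18 for v in weight if weight != weight != 22]
weight = p - speed + (t - 2)
speed = speed * (22 <= 16)
weight = 1

3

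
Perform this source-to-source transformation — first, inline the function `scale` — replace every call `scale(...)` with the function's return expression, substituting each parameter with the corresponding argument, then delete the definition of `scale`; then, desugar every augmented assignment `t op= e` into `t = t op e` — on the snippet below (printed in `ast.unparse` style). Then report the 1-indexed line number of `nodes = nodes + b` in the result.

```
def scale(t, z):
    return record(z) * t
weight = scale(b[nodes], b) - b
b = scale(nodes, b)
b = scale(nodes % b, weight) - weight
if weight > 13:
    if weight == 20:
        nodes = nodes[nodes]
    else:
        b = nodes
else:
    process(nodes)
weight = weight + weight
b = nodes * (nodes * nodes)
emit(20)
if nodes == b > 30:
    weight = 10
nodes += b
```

Transformed code:
weight = record(b) * b[nodes] - b
b = record(b) * nodes
b = record(weight) * (nodes % b) - weight
if weight > 13:
    if weight == 20:
        nodes = nodes[nodes]
    else:
        b = nodes
else:
    process(nodes)
weight = weight + weight
b = nodes * (nodes * nodes)
emit(20)
if nodes == b > 30:
    weight = 10
nodes = nodes + b

16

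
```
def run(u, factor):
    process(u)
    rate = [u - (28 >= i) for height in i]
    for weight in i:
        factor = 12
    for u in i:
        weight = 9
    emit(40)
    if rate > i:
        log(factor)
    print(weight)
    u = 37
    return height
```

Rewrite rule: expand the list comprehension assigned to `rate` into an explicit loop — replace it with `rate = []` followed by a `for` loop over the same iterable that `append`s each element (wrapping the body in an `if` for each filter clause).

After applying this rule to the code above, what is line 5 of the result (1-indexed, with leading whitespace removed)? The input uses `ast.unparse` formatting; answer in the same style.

rate.append(u - (28 >= i))

Transformed code:
def run(u, factor):
    process(u)
    rate = []
    for height in i:
        rate.append(u - (28 >= i))
    for weight in i:
        factor = 12
    for u in i:
        weight = 9
    emit(40)
    if rate > i:
        log(factor)
    print(weight)
    u = 37
    return height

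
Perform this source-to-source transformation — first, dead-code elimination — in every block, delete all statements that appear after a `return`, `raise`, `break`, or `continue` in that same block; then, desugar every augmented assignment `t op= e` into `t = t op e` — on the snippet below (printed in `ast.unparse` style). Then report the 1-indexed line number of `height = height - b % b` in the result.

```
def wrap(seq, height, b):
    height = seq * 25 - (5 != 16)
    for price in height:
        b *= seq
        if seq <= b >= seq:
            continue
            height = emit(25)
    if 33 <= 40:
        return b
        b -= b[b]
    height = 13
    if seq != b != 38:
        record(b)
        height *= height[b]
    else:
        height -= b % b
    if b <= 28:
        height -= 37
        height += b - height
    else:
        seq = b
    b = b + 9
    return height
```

14

Transformed code:
def wrap(seq, height, b):
    height = seq * 25 - (5 != 16)
    for price in height:
        b = b * seq
        if seq <= b >= seq:
            continue
    if 33 <= 40:
        return b
    height = 13
    if seq != b != 38:
        record(b)
        height = height * height[b]
    else:
        height = height - b % b
    if b <= 28:
        height = height - 37
        height = height + (b - height)
    else:
        seq = b
    b = b + 9
    return height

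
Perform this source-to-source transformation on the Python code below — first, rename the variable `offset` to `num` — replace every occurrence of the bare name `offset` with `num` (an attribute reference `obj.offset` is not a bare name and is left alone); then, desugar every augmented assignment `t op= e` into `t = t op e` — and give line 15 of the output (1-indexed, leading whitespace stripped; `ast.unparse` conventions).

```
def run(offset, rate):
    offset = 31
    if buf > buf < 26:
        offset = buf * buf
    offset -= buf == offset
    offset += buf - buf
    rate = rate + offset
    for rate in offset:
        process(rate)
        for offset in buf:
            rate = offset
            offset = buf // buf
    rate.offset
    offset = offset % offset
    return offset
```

Transformed code:
def run(num, rate):
    num = 31
    if buf > buf < 26:
        num = buf * buf
    num = num - (buf == num)
    num = num + (buf - buf)
    rate = rate + num
    for rate in num:
        process(rate)
        for num in buf:
            rate = num
            num = buf // buf
    rate.offset
    num = num % num
    return num

return num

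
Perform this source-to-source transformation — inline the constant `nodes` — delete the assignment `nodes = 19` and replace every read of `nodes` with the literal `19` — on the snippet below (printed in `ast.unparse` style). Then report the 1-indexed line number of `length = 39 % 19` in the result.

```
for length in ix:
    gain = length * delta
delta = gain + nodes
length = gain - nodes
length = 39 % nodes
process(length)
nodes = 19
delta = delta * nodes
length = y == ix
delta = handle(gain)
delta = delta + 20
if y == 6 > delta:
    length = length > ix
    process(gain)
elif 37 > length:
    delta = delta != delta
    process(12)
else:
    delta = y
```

5

Transformed code:
for length in ix:
    gain = length * delta
delta = gain + 19
length = gain - 19
length = 39 % 19
process(length)
delta = delta * 19
length = y == ix
delta = handle(gain)
delta = delta + 20
if y == 6 > delta:
    length = length > ix
    process(gain)
elif 37 > length:
    delta = delta != delta
    process(12)
else:
    delta = y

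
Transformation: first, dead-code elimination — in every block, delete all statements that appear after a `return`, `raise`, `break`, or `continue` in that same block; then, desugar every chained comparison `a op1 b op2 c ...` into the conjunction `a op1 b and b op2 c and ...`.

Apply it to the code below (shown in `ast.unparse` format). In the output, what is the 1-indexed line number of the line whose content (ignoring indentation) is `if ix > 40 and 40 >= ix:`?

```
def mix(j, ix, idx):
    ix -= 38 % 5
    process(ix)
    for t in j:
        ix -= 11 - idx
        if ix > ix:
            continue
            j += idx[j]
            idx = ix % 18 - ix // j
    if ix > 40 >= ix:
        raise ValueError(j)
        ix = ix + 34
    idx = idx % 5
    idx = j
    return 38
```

Transformed code:
def mix(j, ix, idx):
    ix -= 38 % 5
    process(ix)
    for t in j:
        ix -= 11 - idx
        if ix > ix:
            continue
    if ix > 40 and 40 >= ix:
        raise ValueError(j)
    idx = idx % 5
    idx = j
    return 38

8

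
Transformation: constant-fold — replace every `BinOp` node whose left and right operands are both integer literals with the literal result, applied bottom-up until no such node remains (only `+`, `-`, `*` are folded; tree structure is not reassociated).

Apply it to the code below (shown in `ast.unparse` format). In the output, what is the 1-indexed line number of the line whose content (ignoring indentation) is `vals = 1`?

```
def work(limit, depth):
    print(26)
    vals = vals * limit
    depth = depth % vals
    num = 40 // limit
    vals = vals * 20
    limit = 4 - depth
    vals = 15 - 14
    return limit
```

Transformed code:
def work(limit, depth):
    print(26)
    vals = vals * limit
    depth = depth % vals
    num = 40 // limit
    vals = vals * 20
    limit = 4 - depth
    vals = 1
    return limit

8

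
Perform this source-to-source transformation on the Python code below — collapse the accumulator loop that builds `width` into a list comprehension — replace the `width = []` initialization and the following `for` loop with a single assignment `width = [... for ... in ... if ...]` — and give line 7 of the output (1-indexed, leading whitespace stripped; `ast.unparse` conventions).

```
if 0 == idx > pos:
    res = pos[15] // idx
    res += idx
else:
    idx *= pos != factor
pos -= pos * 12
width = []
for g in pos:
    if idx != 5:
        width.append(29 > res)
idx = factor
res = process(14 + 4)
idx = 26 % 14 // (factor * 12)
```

Transformed code:
if 0 == idx > pos:
    res = pos[15] // idx
    res += idx
else:
    idx *= pos != factor
pos -= pos * 12
width = [29 > res for g in pos if idx != 5]
idx = factor
res = process(14 + 4)
idx = 26 % 14 // (factor * 12)

width = [29 > res for g in pos if idx != 5]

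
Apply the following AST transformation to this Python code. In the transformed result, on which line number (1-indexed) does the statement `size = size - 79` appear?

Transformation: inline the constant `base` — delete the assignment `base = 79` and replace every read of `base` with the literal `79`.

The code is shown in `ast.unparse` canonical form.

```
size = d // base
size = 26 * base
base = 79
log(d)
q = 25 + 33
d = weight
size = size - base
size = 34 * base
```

6

Transformed code:
size = d // 79
size = 26 * 79
log(d)
q = 25 + 33
d = weight
size = size - 79
size = 34 * 79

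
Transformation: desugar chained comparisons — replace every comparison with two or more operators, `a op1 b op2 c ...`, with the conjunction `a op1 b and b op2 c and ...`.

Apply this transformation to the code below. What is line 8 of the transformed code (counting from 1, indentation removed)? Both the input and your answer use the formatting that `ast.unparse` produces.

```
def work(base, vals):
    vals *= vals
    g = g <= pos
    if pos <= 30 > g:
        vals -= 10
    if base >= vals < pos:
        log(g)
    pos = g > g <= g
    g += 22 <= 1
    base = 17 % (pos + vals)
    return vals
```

pos = g > g and g <= g

Transformed code:
def work(base, vals):
    vals *= vals
    g = g <= pos
    if pos <= 30 and 30 > g:
        vals -= 10
    if base >= vals and vals < pos:
        log(g)
    pos = g > g and g <= g
    g += 22 <= 1
    base = 17 % (pos + vals)
    return vals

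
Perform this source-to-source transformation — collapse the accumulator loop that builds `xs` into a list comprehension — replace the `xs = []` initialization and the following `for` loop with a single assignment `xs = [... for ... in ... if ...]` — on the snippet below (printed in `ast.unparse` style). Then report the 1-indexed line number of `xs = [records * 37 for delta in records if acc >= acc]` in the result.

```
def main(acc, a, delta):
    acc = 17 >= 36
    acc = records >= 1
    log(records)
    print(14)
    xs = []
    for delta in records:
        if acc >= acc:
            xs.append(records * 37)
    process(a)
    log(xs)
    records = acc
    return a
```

Transformed code:
def main(acc, a, delta):
    acc = 17 >= 36
    acc = records >= 1
    log(records)
    print(14)
    xs = [records * 37 for delta in records if acc >= acc]
    process(a)
    log(xs)
    records = acc
    return a

6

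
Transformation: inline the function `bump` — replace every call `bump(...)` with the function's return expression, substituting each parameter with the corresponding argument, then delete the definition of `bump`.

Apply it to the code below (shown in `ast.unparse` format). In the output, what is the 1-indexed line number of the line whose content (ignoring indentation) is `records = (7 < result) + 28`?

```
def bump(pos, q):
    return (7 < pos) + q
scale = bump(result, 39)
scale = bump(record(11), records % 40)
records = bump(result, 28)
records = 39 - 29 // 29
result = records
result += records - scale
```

3

Transformed code:
scale = (7 < result) + 39
scale = (7 < record(11)) + records % 40
records = (7 < result) + 28
records = 39 - 29 // 29
result = records
result += records - scale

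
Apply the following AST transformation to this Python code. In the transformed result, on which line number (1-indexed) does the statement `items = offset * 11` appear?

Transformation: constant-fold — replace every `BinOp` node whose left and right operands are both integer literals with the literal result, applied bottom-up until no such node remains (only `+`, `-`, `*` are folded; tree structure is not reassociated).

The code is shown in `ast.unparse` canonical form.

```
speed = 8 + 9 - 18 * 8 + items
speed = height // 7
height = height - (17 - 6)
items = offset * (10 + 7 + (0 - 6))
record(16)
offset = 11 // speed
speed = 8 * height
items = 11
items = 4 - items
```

Transformed code:
speed = -127 + items
speed = height // 7
height = height - 11
items = offset * 11
record(16)
offset = 11 // speed
speed = 8 * height
items = 11
items = 4 - items

4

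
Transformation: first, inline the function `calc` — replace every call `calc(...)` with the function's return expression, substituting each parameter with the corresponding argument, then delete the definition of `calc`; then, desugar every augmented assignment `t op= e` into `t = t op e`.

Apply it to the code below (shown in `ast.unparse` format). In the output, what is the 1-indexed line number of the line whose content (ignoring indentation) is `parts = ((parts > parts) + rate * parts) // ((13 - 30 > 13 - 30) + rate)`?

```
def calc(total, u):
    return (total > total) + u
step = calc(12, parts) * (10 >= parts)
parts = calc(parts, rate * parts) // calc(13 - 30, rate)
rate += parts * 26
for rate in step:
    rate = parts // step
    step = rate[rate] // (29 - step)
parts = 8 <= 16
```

2

Transformed code:
step = ((12 > 12) + parts) * (10 >= parts)
parts = ((parts > parts) + rate * parts) // ((13 - 30 > 13 - 30) + rate)
rate = rate + parts * 26
for rate in step:
    rate = parts // step
    step = rate[rate] // (29 - step)
parts = 8 <= 16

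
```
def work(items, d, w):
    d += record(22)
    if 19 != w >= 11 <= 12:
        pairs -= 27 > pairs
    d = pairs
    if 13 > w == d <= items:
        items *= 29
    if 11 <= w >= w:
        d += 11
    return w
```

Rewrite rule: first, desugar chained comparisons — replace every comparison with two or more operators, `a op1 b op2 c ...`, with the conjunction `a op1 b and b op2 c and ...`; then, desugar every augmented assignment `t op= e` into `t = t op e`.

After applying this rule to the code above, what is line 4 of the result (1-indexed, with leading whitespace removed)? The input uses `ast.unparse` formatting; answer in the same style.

pairs = pairs - (27 > pairs)

Transformed code:
def work(items, d, w):
    d = d + record(22)
    if 19 != w and w >= 11 and (11 <= 12):
        pairs = pairs - (27 > pairs)
    d = pairs
    if 13 > w and w == d and (d <= items):
        items = items * 29
    if 11 <= w and w >= w:
        d = d + 11
    return w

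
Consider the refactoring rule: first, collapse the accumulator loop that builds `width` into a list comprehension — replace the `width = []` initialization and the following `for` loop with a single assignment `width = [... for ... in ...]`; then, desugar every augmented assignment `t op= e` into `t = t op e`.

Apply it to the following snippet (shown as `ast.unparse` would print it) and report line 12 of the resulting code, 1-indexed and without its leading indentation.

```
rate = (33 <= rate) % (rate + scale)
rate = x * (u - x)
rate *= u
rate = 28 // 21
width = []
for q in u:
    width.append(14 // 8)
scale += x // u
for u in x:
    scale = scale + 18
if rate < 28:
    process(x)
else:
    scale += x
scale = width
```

scale = scale + x

Transformed code:
rate = (33 <= rate) % (rate + scale)
rate = x * (u - x)
rate = rate * u
rate = 28 // 21
width = [14 // 8 for q in u]
scale = scale + x // u
for u in x:
    scale = scale + 18
if rate < 28:
    process(x)
else:
    scale = scale + x
scale = width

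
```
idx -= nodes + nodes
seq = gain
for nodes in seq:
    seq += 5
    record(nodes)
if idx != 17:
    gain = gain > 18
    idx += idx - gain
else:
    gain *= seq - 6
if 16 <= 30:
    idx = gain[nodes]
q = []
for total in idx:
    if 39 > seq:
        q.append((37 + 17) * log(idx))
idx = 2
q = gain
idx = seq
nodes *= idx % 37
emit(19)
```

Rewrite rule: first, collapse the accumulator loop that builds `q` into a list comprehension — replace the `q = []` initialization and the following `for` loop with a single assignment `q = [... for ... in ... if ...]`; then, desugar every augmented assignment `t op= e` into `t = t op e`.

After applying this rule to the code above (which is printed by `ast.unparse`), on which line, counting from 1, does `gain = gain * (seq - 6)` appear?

Transformed code:
idx = idx - (nodes + nodes)
seq = gain
for nodes in seq:
    seq = seq + 5
    record(nodes)
if idx != 17:
    gain = gain > 18
    idx = idx + (idx - gain)
else:
    gain = gain * (seq - 6)
if 16 <= 30:
    idx = gain[nodes]
q = [(37 + 17) * log(idx) for total in idx if 39 > seq]
idx = 2
q = gain
idx = seq
nodes = nodes * (idx % 37)
emit(19)

10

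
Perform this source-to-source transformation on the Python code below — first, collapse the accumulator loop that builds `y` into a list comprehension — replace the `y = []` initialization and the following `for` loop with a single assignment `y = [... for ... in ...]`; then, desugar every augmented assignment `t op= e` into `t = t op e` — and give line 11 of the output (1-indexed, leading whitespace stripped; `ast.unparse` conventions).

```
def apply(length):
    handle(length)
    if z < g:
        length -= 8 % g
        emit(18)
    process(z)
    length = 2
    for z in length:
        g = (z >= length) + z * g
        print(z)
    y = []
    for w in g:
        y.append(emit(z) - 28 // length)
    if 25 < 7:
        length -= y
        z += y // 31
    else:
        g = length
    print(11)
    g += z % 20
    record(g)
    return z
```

Transformed code:
def apply(length):
    handle(length)
    if z < g:
        length = length - 8 % g
        emit(18)
    process(z)
    length = 2
    for z in length:
        g = (z >= length) + z * g
        print(z)
    y = [emit(z) - 28 // length for w in g]
    if 25 < 7:
        length = length - y
        z = z + y // 31
    else:
        g = length
    print(11)
    g = g + z % 20
    record(g)
    return z

y = [emit(z) - 28 // length for w in g]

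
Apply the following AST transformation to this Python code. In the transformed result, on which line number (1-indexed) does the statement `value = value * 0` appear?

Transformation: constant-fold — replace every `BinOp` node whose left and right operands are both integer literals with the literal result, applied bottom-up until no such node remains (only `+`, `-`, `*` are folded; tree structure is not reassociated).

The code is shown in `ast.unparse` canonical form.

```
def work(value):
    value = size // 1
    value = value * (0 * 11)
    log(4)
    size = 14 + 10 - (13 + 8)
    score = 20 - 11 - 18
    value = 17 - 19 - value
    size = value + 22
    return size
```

Transformed code:
def work(value):
    value = size // 1
    value = value * 0
    log(4)
    size = 3
    score = -9
    value = -2 - value
    size = value + 22
    return size

3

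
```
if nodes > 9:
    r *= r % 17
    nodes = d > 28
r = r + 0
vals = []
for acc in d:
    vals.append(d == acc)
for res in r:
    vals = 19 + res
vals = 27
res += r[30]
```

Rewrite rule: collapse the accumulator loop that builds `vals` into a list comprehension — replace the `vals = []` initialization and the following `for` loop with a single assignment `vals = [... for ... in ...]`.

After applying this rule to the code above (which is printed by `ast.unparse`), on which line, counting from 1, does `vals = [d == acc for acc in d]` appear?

Transformed code:
if nodes > 9:
    r *= r % 17
    nodes = d > 28
r = r + 0
vals = [d == acc for acc in d]
for res in r:
    vals = 19 + res
vals = 27
res += r[30]

5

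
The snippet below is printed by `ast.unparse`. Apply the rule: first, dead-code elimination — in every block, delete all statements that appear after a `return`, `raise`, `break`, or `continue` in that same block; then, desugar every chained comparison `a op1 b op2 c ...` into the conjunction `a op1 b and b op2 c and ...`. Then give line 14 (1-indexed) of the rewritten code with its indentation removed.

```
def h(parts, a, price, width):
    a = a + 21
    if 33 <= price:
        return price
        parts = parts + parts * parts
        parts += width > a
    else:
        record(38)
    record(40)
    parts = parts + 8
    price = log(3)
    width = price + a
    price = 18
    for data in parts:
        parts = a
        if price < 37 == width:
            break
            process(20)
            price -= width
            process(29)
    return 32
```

Transformed code:
def h(parts, a, price, width):
    a = a + 21
    if 33 <= price:
        return price
    else:
        record(38)
    record(40)
    parts = parts + 8
    price = log(3)
    width = price + a
    price = 18
    for data in parts:
        parts = a
        if price < 37 and 37 == width:
            break
    return 32

if price < 37 and 37 == width:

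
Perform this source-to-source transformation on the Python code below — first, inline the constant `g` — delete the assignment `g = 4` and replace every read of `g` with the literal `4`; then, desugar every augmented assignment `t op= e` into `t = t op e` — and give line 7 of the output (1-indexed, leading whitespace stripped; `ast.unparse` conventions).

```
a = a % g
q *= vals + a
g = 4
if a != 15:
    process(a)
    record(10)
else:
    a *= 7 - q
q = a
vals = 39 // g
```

a = a * (7 - q)

Transformed code:
a = a % 4
q = q * (vals + a)
if a != 15:
    process(a)
    record(10)
else:
    a = a * (7 - q)
q = a
vals = 39 // 4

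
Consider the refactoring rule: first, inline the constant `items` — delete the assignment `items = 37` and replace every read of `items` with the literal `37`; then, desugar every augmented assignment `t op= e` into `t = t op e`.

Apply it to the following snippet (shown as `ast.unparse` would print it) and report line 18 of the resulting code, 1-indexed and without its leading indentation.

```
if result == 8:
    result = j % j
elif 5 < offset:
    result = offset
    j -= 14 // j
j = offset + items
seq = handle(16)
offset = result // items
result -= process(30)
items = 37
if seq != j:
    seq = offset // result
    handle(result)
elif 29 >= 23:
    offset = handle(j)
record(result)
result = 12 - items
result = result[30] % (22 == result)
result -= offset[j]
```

Transformed code:
if result == 8:
    result = j % j
elif 5 < offset:
    result = offset
    j = j - 14 // j
j = offset + 37
seq = handle(16)
offset = result // 37
result = result - process(30)
if seq != j:
    seq = offset // result
    handle(result)
elif 29 >= 23:
    offset = handle(j)
record(result)
result = 12 - 37
result = result[30] % (22 == result)
result = result - offset[j]

result = result - offset[j]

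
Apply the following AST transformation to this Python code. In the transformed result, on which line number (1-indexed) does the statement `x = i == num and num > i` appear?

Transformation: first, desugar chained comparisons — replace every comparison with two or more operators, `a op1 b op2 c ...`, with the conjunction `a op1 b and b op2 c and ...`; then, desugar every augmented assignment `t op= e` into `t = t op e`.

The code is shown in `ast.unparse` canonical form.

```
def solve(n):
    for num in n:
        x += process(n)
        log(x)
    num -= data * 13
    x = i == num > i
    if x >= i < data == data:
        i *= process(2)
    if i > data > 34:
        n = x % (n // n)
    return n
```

Transformed code:
def solve(n):
    for num in n:
        x = x + process(n)
        log(x)
    num = num - data * 13
    x = i == num and num > i
    if x >= i and i < data and (data == data):
        i = i * process(2)
    if i > data and data > 34:
        n = x % (n // n)
    return n

6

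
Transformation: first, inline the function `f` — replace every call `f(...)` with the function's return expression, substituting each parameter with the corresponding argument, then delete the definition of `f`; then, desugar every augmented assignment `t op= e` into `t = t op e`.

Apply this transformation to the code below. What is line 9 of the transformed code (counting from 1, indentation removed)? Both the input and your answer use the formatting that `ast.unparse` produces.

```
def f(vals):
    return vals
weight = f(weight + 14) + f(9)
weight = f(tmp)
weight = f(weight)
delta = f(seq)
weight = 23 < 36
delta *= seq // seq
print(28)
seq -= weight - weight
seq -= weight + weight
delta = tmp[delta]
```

seq = seq - (weight + weight)

Transformed code:
weight = weight + 14 + 9
weight = tmp
weight = weight
delta = seq
weight = 23 < 36
delta = delta * (seq // seq)
print(28)
seq = seq - (weight - weight)
seq = seq - (weight + weight)
delta = tmp[delta]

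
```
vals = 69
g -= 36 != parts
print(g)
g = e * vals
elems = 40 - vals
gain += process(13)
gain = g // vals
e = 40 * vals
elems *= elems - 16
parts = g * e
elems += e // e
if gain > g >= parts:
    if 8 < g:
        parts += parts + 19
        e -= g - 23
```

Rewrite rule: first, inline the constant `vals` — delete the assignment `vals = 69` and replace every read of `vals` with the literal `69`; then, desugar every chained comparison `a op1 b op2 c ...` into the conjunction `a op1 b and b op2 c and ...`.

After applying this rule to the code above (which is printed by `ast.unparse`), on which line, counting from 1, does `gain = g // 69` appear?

6

Transformed code:
g -= 36 != parts
print(g)
g = e * 69
elems = 40 - 69
gain += process(13)
gain = g // 69
e = 40 * 69
elems *= elems - 16
parts = g * e
elems += e // e
if gain > g and g >= parts:
    if 8 < g:
        parts += parts + 19
        e -= g - 23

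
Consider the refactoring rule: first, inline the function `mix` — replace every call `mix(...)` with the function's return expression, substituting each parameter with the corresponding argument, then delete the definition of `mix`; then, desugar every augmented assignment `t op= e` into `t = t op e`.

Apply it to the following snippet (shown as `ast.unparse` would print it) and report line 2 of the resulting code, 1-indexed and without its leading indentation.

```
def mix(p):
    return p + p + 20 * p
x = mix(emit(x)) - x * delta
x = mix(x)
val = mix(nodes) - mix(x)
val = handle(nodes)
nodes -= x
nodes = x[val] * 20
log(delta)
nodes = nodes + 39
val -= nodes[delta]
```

Transformed code:
x = emit(x) + emit(x) + 20 * emit(x) - x * delta
x = x + x + 20 * x
val = nodes + nodes + 20 * nodes - (x + x + 20 * x)
val = handle(nodes)
nodes = nodes - x
nodes = x[val] * 20
log(delta)
nodes = nodes + 39
val = val - nodes[delta]

x = x + x + 20 * x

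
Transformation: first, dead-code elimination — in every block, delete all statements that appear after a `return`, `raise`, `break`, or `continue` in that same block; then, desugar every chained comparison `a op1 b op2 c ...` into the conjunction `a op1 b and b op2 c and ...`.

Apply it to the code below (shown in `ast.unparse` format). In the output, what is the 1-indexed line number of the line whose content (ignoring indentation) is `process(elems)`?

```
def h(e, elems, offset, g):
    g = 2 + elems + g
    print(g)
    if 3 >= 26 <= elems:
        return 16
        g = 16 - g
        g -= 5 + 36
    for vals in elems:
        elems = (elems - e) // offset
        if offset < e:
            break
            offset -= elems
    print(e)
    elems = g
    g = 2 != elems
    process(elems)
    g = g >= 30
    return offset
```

13

Transformed code:
def h(e, elems, offset, g):
    g = 2 + elems + g
    print(g)
    if 3 >= 26 and 26 <= elems:
        return 16
    for vals in elems:
        elems = (elems - e) // offset
        if offset < e:
            break
    print(e)
    elems = g
    g = 2 != elems
    process(elems)
    g = g >= 30
    return offset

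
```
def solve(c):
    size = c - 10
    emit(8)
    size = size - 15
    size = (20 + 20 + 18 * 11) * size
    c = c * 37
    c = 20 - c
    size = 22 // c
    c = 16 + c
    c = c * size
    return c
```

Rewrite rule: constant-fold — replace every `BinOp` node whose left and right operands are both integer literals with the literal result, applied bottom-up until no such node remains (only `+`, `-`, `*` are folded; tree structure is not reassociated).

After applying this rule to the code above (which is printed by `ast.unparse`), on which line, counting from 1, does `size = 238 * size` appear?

5

Transformed code:
def solve(c):
    size = c - 10
    emit(8)
    size = size - 15
    size = 238 * size
    c = c * 37
    c = 20 - c
    size = 22 // c
    c = 16 + c
    c = c * size
    return c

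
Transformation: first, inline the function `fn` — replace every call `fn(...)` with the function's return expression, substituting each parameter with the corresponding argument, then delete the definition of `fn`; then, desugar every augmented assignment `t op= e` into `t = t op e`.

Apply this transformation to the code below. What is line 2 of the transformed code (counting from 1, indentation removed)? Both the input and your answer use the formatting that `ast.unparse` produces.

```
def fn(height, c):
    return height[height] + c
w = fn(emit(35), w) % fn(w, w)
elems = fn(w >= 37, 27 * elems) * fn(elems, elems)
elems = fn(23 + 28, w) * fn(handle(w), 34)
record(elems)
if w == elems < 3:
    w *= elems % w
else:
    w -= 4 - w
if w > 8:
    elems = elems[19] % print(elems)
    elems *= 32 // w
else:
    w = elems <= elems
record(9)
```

elems = ((w >= 37)[w >= 37] + 27 * elems) * (elems[elems] + elems)

Transformed code:
w = (emit(35)[emit(35)] + w) % (w[w] + w)
elems = ((w >= 37)[w >= 37] + 27 * elems) * (elems[elems] + elems)
elems = ((23 + 28)[23 + 28] + w) * (handle(w)[handle(w)] + 34)
record(elems)
if w == elems < 3:
    w = w * (elems % w)
else:
    w = w - (4 - w)
if w > 8:
    elems = elems[19] % print(elems)
    elems = elems * (32 // w)
else:
    w = elems <= elems
record(9)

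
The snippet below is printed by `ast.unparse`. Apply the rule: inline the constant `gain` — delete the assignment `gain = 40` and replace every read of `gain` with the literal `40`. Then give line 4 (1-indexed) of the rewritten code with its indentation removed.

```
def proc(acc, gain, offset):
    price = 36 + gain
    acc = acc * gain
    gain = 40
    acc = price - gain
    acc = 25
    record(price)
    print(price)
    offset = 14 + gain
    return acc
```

Transformed code:
def proc(acc, gain, offset):
    price = 36 + 40
    acc = acc * 40
    acc = price - 40
    acc = 25
    record(price)
    print(price)
    offset = 14 + 40
    return acc

acc = price - 40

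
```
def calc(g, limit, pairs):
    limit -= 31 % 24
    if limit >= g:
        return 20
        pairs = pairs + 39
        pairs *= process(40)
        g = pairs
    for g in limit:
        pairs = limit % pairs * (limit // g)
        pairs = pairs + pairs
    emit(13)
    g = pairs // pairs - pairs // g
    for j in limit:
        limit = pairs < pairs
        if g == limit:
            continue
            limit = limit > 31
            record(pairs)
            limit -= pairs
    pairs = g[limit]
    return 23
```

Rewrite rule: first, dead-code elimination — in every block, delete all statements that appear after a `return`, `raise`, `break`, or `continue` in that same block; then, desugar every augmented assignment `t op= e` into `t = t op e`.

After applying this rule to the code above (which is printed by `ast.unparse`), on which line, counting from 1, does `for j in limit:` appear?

Transformed code:
def calc(g, limit, pairs):
    limit = limit - 31 % 24
    if limit >= g:
        return 20
    for g in limit:
        pairs = limit % pairs * (limit // g)
        pairs = pairs + pairs
    emit(13)
    g = pairs // pairs - pairs // g
    for j in limit:
        limit = pairs < pairs
        if g == limit:
            continue
    pairs = g[limit]
    return 23

10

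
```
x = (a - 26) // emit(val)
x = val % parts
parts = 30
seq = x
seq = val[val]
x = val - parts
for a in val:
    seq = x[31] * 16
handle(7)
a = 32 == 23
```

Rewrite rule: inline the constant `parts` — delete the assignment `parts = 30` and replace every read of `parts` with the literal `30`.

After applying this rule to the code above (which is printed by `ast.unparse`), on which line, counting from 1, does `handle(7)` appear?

8

Transformed code:
x = (a - 26) // emit(val)
x = val % 30
seq = x
seq = val[val]
x = val - 30
for a in val:
    seq = x[31] * 16
handle(7)
a = 32 == 23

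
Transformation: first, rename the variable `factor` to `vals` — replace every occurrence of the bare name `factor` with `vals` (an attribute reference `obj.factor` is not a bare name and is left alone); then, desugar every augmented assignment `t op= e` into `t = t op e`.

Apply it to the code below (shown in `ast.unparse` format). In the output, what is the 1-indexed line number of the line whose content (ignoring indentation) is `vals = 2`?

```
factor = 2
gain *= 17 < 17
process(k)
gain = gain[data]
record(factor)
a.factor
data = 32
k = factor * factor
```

Transformed code:
vals = 2
gain = gain * (17 < 17)
process(k)
gain = gain[data]
record(vals)
a.factor
data = 32
k = vals * vals

1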